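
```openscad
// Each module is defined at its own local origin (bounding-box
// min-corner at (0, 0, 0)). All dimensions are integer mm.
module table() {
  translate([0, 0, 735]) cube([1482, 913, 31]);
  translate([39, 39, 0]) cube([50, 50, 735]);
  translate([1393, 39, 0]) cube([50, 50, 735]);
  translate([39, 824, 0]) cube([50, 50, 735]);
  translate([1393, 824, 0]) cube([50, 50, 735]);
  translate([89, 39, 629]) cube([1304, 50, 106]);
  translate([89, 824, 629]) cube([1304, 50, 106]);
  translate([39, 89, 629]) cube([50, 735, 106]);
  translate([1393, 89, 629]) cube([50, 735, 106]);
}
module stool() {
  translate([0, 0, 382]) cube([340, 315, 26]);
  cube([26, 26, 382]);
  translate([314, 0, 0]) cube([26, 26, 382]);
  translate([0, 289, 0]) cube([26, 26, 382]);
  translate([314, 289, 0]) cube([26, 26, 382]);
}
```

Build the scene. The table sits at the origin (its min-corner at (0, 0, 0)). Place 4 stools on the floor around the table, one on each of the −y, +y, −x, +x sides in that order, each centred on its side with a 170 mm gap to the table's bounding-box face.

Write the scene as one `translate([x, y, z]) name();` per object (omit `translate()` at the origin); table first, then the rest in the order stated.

table();
translate([571, -485, 0]) stool();
translate([571, 1083, 0]) stool();
translate([-510, 299, 0]) stool();
translate([1652, 299, 0]) stool();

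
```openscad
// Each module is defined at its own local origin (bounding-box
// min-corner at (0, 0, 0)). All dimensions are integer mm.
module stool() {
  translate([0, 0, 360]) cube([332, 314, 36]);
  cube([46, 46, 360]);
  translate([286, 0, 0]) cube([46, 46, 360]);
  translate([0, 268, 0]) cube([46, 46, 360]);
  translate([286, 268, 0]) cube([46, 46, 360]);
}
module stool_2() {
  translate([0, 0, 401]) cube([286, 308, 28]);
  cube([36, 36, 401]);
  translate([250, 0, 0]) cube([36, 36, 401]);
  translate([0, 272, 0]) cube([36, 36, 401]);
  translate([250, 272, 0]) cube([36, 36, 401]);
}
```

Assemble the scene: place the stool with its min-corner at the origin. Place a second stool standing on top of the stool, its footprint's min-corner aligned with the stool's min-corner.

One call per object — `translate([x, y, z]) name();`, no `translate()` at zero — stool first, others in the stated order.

stool();
translate([0, 0, 396]) stool_2();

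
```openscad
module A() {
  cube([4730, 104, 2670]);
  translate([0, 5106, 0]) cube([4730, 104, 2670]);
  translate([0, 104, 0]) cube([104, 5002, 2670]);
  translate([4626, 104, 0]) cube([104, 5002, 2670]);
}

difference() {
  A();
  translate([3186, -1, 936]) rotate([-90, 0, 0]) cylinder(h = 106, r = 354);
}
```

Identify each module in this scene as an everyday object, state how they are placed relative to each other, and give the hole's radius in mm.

A is a house frame. The house frame has a circular hole through its front wall. The hole's radius is 354 mm.

The subtracted cylinder has r = 354 mm.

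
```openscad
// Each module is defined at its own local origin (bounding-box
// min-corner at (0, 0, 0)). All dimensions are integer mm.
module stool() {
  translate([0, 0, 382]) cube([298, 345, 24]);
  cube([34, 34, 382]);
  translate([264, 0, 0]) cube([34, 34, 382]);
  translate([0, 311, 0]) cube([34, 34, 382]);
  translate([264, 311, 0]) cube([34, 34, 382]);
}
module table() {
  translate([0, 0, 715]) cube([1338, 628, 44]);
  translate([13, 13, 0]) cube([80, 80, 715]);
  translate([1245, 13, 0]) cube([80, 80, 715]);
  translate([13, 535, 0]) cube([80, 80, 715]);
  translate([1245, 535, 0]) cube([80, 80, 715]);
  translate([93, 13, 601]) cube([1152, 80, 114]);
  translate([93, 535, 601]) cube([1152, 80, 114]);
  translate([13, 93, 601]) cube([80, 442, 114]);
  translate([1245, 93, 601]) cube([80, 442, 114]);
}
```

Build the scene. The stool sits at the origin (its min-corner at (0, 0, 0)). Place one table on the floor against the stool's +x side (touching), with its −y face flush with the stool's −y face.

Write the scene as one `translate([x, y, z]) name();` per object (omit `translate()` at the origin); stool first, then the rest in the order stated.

stool();
translate([298, 0, 0]) table();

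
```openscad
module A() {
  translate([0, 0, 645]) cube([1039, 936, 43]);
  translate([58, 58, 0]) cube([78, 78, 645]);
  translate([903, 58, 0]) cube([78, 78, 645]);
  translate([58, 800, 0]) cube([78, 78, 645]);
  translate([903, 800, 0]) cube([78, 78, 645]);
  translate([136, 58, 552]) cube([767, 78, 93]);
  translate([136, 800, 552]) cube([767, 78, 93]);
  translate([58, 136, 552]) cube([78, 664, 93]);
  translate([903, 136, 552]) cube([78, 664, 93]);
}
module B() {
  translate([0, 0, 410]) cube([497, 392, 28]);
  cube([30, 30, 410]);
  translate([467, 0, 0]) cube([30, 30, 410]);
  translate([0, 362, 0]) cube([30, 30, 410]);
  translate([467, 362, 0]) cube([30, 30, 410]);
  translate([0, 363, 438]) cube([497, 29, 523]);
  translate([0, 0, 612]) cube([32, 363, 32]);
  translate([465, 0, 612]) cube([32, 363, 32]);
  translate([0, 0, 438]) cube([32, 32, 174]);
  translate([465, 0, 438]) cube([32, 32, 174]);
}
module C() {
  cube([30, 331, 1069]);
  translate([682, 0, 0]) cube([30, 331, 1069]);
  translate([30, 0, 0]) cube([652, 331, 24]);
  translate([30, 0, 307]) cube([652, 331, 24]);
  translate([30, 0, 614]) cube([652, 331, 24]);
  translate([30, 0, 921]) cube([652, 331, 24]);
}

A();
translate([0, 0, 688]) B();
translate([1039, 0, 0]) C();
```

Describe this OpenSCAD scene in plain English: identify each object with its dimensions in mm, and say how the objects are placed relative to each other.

A is a table: top 1039 mm (x) × 936 mm (y), 43 mm thick, upper face at z = 688 mm, on four 78×78 mm square legs, each inset 58 mm from the nearest pair of top edges, running from z = 0 to the bottom of the top. Four apron rails, 78 mm thick and 93 mm tall, run between adjacent legs with their top edges flush with the underside of the top and their outer faces flush with the legs' outer faces.

B is a chair: 497×392 mm seat, 28 mm thick, top at z = 438 mm, on four 30 mm square corner legs flush with the seat edges. A 29 mm thick backrest slab spans the full seat width, extending 523 mm above the seat top, its back face flush with the seat's +y edge. Two armrests of 32×32 mm section run along each side from the seat's front edge to the front of the backrest, top faces 206 mm above the seat top and outer faces flush with the seat's x-edges; a 32×32 mm post under the front of each armrest stands on the seat at the front corner.

C is an open bookshelf. Two side panels, each 30 mm thick, 331 mm deep and 1069 mm tall, stand 712 mm apart (outside-to-outside). Between them sit 4 shelves, each 24 mm thick and 331 mm deep, spanning the full gap between the sides. The bottom shelf rests on the floor (its underside at z = 0) and the clear gap between one shelf's top and the next shelf's underside is 283 mm.

The chair is on top of the table. The bookshelf is against the table's +x side, with their −y faces flush.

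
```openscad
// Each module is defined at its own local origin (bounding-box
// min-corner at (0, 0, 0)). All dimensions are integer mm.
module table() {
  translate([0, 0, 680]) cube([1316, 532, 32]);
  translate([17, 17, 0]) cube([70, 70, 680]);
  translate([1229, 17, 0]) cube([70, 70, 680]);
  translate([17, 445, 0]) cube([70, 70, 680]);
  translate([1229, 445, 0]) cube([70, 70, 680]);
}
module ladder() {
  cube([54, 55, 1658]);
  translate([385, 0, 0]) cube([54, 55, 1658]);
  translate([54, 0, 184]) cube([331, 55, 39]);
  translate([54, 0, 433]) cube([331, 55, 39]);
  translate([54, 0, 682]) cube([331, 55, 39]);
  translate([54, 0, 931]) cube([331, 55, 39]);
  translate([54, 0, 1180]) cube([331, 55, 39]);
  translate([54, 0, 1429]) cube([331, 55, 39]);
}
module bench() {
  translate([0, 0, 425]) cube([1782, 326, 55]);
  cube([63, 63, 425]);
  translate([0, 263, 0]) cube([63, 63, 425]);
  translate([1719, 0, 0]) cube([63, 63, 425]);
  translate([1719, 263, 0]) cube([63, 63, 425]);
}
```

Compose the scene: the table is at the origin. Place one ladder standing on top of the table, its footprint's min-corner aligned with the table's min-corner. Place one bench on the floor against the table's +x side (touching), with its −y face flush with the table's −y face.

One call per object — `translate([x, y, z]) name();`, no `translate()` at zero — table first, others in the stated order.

table();
translate([0, 0, 712]) ladder();
translate([1316, 0, 0]) bench();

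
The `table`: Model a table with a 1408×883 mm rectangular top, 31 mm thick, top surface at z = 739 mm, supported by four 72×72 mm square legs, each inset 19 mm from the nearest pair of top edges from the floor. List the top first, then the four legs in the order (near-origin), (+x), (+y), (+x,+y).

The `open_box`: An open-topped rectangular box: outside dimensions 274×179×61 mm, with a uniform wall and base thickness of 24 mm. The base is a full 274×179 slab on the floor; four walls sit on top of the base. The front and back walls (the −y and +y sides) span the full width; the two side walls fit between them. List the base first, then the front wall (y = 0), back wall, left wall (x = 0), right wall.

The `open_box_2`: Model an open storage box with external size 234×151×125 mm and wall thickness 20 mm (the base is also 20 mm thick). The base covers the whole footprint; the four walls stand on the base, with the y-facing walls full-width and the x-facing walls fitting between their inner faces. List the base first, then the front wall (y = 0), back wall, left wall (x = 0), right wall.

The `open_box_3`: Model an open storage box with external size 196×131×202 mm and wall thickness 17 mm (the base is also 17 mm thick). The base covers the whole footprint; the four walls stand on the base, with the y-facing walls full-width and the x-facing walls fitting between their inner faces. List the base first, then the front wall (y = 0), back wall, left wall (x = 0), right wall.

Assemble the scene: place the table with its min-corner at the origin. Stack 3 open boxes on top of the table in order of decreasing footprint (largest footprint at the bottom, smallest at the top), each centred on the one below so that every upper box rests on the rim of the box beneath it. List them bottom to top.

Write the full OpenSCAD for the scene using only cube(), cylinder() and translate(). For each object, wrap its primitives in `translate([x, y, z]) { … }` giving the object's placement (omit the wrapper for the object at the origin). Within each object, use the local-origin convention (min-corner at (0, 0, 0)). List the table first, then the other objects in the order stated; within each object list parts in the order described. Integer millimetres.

translate([0, 0, 708]) cube([1408, 883, 31]);
translate([19, 19, 0]) cube([72, 72, 708]);
translate([1317, 19, 0]) cube([72, 72, 708]);
translate([19, 792, 0]) cube([72, 72, 708]);
translate([1317, 792, 0]) cube([72, 72, 708]);
translate([567, 352, 739]) {
  cube([274, 179, 24]);
  translate([0, 0, 24]) cube([274, 24, 37]);
  translate([0, 155, 24]) cube([274, 24, 37]);
  translate([0, 24, 24]) cube([24, 131, 37]);
  translate([250, 24, 24]) cube([24, 131, 37]);
}
translate([587, 366, 800]) {
  cube([234, 151, 20]);
  translate([0, 0, 20]) cube([234, 20, 105]);
  translate([0, 131, 20]) cube([234, 20, 105]);
  translate([0, 20, 20]) cube([20, 111, 105]);
  translate([214, 20, 20]) cube([20, 111, 105]);
}
translate([606, 376, 925]) {
  cube([196, 131, 17]);
  translate([0, 0, 17]) cube([196, 17, 185]);
  translate([0, 114, 17]) cube([196, 17, 185]);
  translate([0, 17, 17]) cube([17, 97, 185]);
  translate([179, 17, 17]) cube([17, 97, 185]);
}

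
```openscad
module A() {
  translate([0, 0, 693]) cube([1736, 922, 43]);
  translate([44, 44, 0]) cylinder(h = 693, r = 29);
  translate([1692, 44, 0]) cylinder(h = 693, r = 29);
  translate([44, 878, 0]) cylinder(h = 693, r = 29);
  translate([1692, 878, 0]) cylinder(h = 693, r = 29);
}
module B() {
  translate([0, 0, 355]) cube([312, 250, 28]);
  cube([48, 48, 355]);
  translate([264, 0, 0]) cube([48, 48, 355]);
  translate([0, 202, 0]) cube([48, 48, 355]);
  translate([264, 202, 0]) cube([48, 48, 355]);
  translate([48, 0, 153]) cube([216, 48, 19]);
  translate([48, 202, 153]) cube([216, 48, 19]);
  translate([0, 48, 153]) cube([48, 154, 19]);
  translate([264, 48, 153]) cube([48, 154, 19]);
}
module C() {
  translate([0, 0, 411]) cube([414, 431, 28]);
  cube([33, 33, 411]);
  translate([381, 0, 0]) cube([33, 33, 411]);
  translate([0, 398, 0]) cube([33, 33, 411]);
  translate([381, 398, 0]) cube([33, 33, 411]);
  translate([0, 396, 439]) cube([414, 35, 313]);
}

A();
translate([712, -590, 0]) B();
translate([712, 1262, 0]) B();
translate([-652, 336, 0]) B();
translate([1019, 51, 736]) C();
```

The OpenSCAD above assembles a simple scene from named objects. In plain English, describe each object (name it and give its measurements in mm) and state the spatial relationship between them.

A is a rectangular dining table. The top is 1736×922×43 mm with its upper surface at z = 736 mm. It stands on four round legs of 58 mm diameter, each leg's bounding box inset 15 mm from the nearest pair of top edges, running from the floor to the underside of the top.

B is a simple wooden stool: a rectangular seat 312 mm (x) by 250 mm (y), 28 mm thick, top face at z = 383 mm, on four square legs, each 48×48 mm in cross-section. The legs rest on z = 0, each flush with a corner of the seat. Four stretchers, 48 mm wide and 19 mm tall, connect adjacent legs with their undersides at z = 153 mm, each running between the inner faces of the legs it joins and aligned with the legs' outer faces on the other axis.

C is a chair. The seat is a 414×431×28 mm slab with its top at z = 439 mm, on four 33×33 mm corner legs (flush with the seat edges, standing on z = 0). A flat backrest 35 mm thick, 313 mm tall, spans the full seat width and rises from the seat top along its +y edge, rear face flush with the rear of the seat.

Three stools sit around the table at the −y, +y, −x sides. The chair is on top of the table.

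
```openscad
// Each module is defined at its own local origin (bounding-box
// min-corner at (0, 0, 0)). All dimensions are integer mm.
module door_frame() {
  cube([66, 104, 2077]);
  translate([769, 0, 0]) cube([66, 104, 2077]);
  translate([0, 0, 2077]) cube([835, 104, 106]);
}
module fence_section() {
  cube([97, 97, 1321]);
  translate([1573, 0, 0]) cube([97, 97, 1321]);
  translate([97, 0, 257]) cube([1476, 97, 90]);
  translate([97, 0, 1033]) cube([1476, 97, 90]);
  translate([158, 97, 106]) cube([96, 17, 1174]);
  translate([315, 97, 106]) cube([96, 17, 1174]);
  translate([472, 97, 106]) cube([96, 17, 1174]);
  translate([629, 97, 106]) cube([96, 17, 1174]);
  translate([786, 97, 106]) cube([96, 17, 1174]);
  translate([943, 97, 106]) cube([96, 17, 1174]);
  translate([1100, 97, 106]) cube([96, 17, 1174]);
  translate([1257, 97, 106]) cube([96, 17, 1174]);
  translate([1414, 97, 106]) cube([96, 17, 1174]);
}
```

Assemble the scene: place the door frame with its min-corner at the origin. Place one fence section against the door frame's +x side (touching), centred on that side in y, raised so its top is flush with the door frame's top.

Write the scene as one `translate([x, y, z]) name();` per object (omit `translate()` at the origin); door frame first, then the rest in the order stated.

door_frame();
translate([835, -5, 862]) fence_section();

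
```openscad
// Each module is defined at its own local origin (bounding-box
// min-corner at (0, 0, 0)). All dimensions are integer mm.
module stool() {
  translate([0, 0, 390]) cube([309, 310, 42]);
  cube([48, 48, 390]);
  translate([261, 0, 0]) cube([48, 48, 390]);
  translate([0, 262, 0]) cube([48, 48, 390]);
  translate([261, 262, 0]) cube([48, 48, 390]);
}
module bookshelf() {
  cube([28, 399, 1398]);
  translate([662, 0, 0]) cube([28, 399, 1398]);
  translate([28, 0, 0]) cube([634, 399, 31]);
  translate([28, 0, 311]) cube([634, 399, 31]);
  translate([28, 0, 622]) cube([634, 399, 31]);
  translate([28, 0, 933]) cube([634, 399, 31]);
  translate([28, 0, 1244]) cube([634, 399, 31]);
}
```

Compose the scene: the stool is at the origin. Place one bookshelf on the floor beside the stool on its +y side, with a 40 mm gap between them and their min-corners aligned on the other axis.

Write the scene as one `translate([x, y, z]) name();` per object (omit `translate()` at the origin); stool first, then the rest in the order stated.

stool();
translate([0, 350, 0]) bookshelf();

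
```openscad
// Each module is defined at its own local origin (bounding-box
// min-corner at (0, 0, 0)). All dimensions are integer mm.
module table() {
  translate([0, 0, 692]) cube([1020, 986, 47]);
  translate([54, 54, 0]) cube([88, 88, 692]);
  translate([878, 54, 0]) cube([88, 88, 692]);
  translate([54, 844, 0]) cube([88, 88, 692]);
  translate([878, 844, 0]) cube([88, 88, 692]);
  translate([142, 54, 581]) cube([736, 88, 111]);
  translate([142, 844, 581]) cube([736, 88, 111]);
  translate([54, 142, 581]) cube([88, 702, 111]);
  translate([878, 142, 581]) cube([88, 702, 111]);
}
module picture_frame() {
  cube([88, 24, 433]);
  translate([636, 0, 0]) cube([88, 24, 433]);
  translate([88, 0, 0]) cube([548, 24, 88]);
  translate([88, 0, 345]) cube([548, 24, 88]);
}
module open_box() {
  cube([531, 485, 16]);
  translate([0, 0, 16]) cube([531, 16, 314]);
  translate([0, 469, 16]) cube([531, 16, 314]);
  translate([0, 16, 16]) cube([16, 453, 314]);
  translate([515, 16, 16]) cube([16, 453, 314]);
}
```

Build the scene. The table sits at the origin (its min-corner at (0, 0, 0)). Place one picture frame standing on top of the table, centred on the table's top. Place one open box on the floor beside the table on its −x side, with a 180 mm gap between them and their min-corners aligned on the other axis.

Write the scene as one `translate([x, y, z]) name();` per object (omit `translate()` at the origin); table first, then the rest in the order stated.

table();
translate([148, 481, 739]) picture_frame();
translate([-711, 0, 0]) open_box();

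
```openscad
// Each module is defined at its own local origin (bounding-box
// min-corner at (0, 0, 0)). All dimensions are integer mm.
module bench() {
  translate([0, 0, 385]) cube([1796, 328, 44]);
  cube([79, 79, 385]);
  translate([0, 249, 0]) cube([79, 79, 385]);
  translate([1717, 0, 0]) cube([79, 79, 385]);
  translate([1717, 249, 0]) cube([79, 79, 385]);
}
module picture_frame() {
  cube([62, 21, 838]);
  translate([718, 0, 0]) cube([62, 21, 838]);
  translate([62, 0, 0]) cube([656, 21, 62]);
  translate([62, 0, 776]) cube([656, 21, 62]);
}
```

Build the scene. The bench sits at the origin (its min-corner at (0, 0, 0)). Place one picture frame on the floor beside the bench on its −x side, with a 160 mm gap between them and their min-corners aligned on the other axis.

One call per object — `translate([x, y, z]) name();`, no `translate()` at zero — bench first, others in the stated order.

bench();
translate([-940, 0, 0]) picture_frame();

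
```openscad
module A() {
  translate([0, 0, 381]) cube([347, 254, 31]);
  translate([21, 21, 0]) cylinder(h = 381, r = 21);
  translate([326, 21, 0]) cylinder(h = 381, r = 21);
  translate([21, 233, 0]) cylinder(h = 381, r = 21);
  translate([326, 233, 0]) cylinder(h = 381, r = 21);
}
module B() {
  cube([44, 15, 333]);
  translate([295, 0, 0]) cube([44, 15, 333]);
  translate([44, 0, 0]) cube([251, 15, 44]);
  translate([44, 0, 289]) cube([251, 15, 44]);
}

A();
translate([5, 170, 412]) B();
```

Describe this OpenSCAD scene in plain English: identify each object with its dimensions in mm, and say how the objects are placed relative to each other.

A is a four-legged stool. The seat is 347×254 mm, 31 mm thick, top at z = 412 mm. It stands on four round legs, each 42 mm in diameter, from z = 0 to the seat underside, each leg's axis is inset half a diameter from the nearest pair of seat edges (so the leg's bounding box is flush with the corner).

B is a picture frame with a 251×245 mm rectangular opening (x by z) and a uniform 44 mm border on every side. Frame depth is 15 mm along y. It is built from two vertical stiles running the full outside height and two horizontal rails spanning the gap between the stiles.

The picture frame is on top of the stool.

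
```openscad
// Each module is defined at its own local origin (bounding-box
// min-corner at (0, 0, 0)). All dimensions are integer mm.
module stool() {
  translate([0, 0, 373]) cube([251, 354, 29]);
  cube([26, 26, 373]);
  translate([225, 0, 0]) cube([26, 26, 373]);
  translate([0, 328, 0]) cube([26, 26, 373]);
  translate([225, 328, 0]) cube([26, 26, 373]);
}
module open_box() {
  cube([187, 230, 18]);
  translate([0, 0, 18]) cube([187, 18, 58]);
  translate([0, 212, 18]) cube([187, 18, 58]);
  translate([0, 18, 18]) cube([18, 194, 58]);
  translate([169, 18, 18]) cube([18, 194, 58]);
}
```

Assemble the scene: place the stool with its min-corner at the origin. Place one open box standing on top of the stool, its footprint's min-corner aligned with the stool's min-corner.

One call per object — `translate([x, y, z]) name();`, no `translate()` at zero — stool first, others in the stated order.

stool();
translate([0, 0, 402]) open_box();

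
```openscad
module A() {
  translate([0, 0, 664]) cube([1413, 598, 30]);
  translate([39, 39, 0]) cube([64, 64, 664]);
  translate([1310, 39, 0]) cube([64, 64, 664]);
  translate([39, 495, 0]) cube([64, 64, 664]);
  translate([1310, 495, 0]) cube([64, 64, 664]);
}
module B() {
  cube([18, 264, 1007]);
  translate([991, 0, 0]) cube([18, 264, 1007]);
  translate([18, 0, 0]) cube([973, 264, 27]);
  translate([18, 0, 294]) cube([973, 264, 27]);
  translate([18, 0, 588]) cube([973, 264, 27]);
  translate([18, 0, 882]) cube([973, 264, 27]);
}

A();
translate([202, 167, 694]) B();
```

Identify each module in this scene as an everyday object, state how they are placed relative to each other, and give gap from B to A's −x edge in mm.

A is a table. B is a bookshelf. The bookshelf is on top of the table, centred. The gap from the bookshelf to the table's −x edge is 202 mm.

The bookshelf's min-x is at 202; the table's min-x is 0; gap = 202 mm.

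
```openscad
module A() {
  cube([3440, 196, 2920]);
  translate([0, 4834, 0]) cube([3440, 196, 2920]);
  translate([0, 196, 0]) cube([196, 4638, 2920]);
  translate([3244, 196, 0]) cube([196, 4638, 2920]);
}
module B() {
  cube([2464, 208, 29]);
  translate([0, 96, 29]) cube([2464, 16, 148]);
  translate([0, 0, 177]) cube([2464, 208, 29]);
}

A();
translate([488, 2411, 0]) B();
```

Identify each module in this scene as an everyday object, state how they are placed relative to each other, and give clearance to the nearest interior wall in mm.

Clearances: x = 292, y = 2215; minimum 292 mm.

A is a house frame. B is an I-beam. The I-beam sits inside the house frame, centred. The clearance to the nearest interior wall is 292 mm.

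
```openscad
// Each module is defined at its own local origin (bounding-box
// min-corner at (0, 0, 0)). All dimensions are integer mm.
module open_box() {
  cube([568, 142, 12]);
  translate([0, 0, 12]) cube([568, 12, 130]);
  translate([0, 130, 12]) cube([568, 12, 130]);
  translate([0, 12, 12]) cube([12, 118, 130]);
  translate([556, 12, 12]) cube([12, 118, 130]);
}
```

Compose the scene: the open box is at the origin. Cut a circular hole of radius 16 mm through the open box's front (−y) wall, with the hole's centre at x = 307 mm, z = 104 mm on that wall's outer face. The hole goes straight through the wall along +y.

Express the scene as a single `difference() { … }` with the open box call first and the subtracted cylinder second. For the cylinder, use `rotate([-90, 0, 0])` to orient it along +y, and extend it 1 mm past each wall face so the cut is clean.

difference() {
  open_box();
  translate([307, -1, 104]) rotate([-90, 0, 0]) cylinder(h = 14, r = 16);
}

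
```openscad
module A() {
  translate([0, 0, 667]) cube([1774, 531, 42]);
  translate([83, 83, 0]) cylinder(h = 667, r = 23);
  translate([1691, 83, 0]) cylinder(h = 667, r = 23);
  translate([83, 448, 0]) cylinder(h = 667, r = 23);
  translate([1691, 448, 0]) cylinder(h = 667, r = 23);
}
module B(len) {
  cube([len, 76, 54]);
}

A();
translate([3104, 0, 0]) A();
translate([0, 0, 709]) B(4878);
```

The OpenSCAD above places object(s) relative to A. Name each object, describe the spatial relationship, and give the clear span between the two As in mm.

Second table starts at x = 3104; first ends at x = 1774; clear span = 3104 − 1774 = 1330 mm.

A is a table. B is a beam. A beam spans the tops of two tables. The clear span between the two tables is 1330 mm.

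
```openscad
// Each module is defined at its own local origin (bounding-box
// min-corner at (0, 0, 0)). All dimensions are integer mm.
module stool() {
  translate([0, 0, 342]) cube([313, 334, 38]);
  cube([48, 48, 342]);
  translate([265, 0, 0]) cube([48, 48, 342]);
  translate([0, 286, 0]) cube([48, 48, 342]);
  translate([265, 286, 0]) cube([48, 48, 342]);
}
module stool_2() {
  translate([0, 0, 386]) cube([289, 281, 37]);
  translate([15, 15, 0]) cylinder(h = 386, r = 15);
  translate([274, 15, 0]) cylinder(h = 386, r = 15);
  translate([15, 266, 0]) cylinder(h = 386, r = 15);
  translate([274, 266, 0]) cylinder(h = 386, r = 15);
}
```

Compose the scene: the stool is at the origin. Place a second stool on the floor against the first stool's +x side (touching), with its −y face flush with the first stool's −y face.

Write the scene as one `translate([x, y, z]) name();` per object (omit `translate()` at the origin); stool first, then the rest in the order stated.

stool();
translate([313, 0, 0]) stool_2();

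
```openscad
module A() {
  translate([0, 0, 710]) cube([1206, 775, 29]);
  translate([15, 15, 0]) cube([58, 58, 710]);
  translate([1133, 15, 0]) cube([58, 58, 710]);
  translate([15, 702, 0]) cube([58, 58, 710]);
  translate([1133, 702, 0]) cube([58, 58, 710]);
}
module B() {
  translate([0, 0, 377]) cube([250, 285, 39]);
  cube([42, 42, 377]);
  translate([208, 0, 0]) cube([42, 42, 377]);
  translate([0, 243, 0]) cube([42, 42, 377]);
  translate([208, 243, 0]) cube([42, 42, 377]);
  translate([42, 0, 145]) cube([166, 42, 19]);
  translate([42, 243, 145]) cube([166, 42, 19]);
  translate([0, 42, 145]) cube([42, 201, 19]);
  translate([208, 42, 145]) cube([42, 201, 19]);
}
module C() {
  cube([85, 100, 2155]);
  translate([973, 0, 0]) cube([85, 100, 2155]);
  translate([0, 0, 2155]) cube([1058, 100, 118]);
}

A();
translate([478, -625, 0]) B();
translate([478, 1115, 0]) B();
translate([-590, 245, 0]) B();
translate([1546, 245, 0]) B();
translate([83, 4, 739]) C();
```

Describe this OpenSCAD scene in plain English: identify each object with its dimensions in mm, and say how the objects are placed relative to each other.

A is a rectangular dining table. The top is 1206×775×29 mm with its upper surface at z = 739 mm. It stands on four 58×58 mm square legs, each inset 15 mm from the nearest pair of top edges, running from the floor to the underside of the top.

B is a simple wooden stool: a rectangular seat 250 mm (x) by 285 mm (y), 39 mm thick, top face at z = 416 mm, on four square legs, each 42×42 mm in cross-section. The legs rest on z = 0, each flush with a corner of the seat. Four stretchers, 42 mm wide and 19 mm tall, connect adjacent legs with their undersides at z = 145 mm, each running between the inner faces of the legs it joins and aligned with the legs' outer faces on the other axis.

C is a rectangular door frame: two vertical jambs of 85×100 mm section, 2155 mm tall, with a clear opening 888 mm wide between their inner faces. A header 118 mm tall and 100 mm deep lies on top of the jambs and spans the full outside width.

Four stools sit around the table at the −y, +y, −x, +x sides. The door frame is on top of the table.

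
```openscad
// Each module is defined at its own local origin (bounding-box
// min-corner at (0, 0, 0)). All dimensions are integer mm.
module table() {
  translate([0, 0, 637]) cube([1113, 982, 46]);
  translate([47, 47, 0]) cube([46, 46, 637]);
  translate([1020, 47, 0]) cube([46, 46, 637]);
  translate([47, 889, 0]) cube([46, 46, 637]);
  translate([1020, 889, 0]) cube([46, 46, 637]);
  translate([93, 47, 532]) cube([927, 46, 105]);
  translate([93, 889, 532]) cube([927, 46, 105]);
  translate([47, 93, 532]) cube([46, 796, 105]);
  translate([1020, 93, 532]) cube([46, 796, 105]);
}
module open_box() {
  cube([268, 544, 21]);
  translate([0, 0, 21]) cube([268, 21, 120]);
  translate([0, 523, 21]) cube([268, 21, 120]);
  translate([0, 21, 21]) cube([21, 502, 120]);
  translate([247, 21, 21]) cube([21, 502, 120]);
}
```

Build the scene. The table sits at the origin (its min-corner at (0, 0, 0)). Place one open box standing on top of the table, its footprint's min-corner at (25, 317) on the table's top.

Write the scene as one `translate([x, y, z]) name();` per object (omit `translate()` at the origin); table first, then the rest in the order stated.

table();
translate([25, 317, 683]) open_box();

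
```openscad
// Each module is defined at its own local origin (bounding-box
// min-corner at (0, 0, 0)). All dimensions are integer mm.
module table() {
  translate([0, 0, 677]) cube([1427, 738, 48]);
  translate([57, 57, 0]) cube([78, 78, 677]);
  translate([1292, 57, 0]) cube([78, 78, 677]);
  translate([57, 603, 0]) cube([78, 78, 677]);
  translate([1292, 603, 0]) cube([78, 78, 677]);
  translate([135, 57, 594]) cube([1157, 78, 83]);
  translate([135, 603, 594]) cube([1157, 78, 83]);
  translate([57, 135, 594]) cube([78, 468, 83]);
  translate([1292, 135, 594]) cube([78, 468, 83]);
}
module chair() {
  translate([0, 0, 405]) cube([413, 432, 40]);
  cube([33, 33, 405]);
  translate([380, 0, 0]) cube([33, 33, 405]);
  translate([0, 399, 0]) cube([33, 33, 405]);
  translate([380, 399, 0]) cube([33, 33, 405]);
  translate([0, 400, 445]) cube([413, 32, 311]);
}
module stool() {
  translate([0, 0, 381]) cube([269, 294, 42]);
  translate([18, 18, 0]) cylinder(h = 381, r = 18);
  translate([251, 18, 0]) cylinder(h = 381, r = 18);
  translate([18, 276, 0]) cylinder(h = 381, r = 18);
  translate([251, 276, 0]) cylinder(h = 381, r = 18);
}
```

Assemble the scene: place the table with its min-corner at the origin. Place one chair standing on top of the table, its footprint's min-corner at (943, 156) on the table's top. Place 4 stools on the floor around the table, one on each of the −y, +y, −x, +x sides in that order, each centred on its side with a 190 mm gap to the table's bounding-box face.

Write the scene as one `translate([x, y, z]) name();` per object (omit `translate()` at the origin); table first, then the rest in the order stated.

table();
translate([943, 156, 725]) chair();
translate([579, -484, 0]) stool();
translate([579, 928, 0]) stool();
translate([-459, 222, 0]) stool();
translate([1617, 222, 0]) stool();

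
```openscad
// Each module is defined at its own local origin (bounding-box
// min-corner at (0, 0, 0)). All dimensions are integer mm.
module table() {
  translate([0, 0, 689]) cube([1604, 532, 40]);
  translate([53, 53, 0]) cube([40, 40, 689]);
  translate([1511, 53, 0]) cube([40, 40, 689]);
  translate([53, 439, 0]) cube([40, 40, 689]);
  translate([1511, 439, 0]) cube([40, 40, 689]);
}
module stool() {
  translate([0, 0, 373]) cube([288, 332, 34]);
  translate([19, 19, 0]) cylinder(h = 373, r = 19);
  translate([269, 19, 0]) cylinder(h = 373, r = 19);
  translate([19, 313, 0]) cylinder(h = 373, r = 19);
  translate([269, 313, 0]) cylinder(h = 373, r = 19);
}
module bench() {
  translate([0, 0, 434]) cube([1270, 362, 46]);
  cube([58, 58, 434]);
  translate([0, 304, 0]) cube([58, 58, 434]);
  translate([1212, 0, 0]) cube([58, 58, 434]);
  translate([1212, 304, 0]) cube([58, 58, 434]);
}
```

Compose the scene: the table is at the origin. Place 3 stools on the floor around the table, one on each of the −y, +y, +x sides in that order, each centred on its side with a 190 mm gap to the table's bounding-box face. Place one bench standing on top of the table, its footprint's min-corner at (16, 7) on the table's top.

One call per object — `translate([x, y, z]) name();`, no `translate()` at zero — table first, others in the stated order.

table();
translate([658, -522, 0]) stool();
translate([658, 722, 0]) stool();
translate([1794, 100, 0]) stool();
translate([16, 7, 729]) bench();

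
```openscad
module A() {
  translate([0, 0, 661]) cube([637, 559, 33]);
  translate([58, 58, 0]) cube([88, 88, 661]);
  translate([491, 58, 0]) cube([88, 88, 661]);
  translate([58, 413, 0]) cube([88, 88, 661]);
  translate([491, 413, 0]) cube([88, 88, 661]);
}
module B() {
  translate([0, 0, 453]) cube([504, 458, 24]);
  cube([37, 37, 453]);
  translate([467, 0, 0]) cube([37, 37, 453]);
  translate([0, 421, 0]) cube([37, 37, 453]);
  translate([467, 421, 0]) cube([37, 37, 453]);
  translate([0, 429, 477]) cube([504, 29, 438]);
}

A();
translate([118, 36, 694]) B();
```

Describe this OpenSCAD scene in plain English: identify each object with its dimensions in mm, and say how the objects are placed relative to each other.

A is a rectangular dining table. The top is 637×559×33 mm with its upper surface at z = 694 mm. It stands on four 88×88 mm square legs, each inset 58 mm from the nearest pair of top edges, running from the floor to the underside of the top.

B is a chair: 504×458 mm seat, 24 mm thick, top at z = 477 mm, on four 37 mm square corner legs flush with the seat edges. A 29 mm thick backrest slab spans the full seat width, extending 438 mm above the seat top, its back face flush with the seat's +y edge.

The chair is on top of the table.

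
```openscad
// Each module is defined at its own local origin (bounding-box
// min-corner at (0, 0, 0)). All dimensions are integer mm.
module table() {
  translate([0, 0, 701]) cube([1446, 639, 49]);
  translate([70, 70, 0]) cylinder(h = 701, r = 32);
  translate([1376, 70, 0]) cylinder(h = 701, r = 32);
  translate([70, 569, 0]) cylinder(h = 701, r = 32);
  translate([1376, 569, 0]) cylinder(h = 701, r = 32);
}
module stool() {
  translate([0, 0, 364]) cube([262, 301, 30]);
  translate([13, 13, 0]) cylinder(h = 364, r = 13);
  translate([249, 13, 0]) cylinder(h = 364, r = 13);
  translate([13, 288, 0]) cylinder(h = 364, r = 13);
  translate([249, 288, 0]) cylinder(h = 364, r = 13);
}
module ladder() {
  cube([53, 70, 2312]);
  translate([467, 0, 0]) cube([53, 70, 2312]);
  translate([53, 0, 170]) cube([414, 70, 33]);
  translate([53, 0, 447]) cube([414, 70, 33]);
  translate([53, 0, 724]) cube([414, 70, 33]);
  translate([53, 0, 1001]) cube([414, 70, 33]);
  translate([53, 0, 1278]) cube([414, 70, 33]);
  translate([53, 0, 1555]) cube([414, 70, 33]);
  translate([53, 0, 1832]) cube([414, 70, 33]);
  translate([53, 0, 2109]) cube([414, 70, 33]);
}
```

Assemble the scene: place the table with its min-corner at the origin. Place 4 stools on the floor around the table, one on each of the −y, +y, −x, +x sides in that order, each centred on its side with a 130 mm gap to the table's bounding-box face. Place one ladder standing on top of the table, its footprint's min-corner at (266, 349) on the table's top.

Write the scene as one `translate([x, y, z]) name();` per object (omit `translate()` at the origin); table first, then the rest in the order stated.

table();
translate([592, -431, 0]) stool();
translate([592, 769, 0]) stool();
translate([-392, 169, 0]) stool();
translate([1576, 169, 0]) stool();
translate([266, 349, 750]) ladder();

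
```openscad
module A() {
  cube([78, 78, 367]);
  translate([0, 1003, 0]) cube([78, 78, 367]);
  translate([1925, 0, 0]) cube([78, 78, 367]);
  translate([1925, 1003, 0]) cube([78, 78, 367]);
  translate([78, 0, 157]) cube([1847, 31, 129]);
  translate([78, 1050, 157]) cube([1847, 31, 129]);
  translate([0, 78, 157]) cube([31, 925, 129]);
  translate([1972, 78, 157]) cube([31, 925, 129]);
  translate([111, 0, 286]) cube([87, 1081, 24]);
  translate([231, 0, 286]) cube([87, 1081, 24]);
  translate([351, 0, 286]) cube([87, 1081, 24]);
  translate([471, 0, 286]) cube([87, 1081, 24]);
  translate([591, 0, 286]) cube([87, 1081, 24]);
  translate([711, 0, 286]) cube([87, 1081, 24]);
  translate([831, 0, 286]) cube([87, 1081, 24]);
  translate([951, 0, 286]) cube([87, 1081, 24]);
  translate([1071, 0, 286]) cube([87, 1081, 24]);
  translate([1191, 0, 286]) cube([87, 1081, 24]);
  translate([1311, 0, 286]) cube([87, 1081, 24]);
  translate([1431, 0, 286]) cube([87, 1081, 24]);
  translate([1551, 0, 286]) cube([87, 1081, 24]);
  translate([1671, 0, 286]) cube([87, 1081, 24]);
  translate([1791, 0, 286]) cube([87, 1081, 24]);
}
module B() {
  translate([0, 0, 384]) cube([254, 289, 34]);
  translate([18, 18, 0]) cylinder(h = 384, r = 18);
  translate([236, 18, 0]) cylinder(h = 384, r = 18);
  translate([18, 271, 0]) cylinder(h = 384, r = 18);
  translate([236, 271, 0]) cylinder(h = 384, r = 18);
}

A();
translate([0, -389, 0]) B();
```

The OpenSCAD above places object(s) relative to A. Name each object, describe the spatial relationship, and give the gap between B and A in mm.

The stool's nearest face is 100 mm from the bed frame's −y face.

A is a bed frame. B is a stool. The stool is on the floor beside the bed frame on its −y side. The gap between the stool and the bed frame is 100 mm.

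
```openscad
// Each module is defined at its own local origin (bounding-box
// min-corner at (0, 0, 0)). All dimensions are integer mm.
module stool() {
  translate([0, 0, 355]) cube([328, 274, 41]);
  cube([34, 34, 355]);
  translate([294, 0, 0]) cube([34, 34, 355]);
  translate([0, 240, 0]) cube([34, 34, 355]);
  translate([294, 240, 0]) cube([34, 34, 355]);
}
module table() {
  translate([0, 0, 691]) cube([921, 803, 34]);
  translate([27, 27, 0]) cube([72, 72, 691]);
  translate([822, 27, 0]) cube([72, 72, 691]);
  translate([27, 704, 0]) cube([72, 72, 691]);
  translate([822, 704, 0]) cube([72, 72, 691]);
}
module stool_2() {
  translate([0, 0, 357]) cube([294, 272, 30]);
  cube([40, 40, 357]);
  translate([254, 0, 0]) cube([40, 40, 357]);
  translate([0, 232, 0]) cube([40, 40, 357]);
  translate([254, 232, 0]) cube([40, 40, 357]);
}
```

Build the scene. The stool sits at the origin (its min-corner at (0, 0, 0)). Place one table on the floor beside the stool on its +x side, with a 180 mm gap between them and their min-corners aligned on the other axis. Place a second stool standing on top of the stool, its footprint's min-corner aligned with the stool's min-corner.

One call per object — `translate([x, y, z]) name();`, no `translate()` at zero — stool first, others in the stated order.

stool();
translate([508, 0, 0]) table();
translate([0, 0, 396]) stool_2();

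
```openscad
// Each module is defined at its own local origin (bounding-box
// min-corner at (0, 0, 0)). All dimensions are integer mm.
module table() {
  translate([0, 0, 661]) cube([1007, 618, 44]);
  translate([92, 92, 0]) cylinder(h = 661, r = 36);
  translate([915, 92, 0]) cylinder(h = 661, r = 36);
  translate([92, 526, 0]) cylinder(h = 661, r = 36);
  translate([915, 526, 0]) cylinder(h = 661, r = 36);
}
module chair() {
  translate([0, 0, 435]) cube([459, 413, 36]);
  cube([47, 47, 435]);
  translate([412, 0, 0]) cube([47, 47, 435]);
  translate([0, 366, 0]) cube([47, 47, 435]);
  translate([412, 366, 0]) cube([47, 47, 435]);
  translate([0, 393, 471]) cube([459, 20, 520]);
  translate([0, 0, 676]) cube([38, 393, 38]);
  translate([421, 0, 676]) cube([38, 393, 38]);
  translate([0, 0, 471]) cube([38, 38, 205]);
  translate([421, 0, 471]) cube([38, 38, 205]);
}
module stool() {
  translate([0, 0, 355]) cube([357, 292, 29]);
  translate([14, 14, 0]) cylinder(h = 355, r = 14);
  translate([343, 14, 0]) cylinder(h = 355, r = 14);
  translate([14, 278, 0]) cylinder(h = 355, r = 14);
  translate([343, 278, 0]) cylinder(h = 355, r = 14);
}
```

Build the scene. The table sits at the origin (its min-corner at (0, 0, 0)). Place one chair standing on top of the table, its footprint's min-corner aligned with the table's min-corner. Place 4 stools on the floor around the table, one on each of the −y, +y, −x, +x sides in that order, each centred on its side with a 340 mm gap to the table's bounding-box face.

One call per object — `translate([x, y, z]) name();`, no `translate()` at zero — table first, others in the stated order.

table();
translate([0, 0, 705]) chair();
translate([325, -632, 0]) stool();
translate([325, 958, 0]) stool();
translate([-697, 163, 0]) stool();
translate([1347, 163, 0]) stool();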